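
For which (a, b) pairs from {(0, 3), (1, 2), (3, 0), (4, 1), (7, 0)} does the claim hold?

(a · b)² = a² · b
Testing each pair:
(0, 3): LHS = 0, RHS = 0 → holds
(1, 2): LHS = 4, RHS = 2 → fails
(3, 0): LHS = 0, RHS = 0 → holds
(4, 1): LHS = 16, RHS = 16 → holds
(7, 0): LHS = 0, RHS = 0 → holds

4 of 5 pairs satisfy the claim.

Answer: (0, 3), (3, 0), (4, 1), (7, 0)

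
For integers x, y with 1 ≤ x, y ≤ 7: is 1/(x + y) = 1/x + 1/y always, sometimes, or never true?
The claim fails for every pair in the range. For instance at (x, y) = (4, 7): LHS = 1/11, RHS = 11/28.

Answer: Never true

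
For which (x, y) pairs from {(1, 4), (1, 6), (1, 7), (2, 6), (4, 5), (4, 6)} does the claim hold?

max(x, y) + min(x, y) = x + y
Testing each pair:
(1, 4): LHS = 5, RHS = 5 → holds
(1, 6): LHS = 7, RHS = 7 → holds
(1, 7): LHS = 8, RHS = 8 → holds
(2, 6): LHS = 8, RHS = 8 → holds
(4, 5): LHS = 9, RHS = 9 → holds
(4, 6): LHS = 10, RHS = 10 → holds

Every pair satisfies the claim.

Answer: All pairs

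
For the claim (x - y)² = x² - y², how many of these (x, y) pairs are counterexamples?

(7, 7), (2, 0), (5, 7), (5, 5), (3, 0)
Testing each pair:
(7, 7): LHS = 0, RHS = 0 → satisfies claim
(2, 0): LHS = 4, RHS = 4 → satisfies claim
(5, 7): LHS = 4, RHS = -24 → counterexample
(5, 5): LHS = 0, RHS = 0 → satisfies claim
(3, 0): LHS = 9, RHS = 9 → satisfies claim

That makes 1 counterexample.

Answer: 1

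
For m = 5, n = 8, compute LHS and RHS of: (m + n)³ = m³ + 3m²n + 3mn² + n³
LHS = (5 + 8)³ = 2197
RHS = 5³ + 3·5²·8 + 3·5·8² + 8³ = 2197

LHS = RHS: the two sides agree.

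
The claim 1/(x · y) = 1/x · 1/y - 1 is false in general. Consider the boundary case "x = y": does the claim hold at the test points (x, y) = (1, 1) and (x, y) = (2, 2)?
No, fails at both test points

At (1, 1): LHS = 1 ≠ RHS = 0
At (2, 2): LHS = 1/4 ≠ RHS = -3/4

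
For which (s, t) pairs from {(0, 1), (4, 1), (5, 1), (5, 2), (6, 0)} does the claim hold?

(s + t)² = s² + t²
(0, 1), (6, 0)

Testing each pair:
(0, 1): LHS = 1, RHS = 1 → holds
(4, 1): LHS = 25, RHS = 17 → fails
(5, 1): LHS = 36, RHS = 26 → fails
(5, 2): LHS = 49, RHS = 29 → fails
(6, 0): LHS = 36, RHS = 36 → holds

2 of 5 pairs satisfy the claim.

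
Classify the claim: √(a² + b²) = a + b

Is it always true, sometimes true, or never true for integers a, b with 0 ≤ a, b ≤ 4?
It holds at (a, b) = (0, 2) (both sides equal 2), but fails at (a, b) = (3, 4) (LHS = 5, RHS = 7).

Answer: Sometimes true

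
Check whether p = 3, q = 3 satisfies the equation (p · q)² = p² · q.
Fails

Substituting p = 3, q = 3:

LHS = (3 · 3)² = 81
RHS = 3² · 3 = 27

LHS ≠ RHS, so the equation does not hold at this point.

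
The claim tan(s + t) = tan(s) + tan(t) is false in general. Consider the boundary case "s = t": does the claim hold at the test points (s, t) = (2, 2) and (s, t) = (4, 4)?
At (2, 2): LHS = tan(4) ≈ 1.158 ≠ RHS = 2·tan(2) ≈ -4.37
At (4, 4): LHS = tan(8) ≈ -6.8 ≠ RHS = 2·tan(4) ≈ 2.316

Answer: No, fails at both test points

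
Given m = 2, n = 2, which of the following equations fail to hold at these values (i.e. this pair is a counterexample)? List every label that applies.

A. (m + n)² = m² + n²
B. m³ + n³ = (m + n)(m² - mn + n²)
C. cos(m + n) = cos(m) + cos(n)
A, C

Evaluating each claim at the given values:
A. LHS = 16, RHS = 8 → fails here (LHS ≠ RHS)
B. LHS = 16, RHS = 16 → holds here (LHS = RHS)
C. LHS = cos(4) ≈ -0.6536, RHS = 2·cos(2) ≈ -0.8323 → fails here (LHS ≠ RHS)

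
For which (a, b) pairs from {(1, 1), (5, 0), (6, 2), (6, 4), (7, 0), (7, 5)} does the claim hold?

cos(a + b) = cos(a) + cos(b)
None

Testing each pair:
(1, 1): LHS = cos(2) ≈ -0.4161, RHS = 2·cos(1) ≈ 1.081 → fails
(5, 0): LHS = cos(5) ≈ 0.2837, RHS = cos(5) + 1 ≈ 1.284 → fails
(6, 2): LHS = cos(8) ≈ -0.1455, RHS = cos(2) + cos(6) ≈ 0.544 → fails
(6, 4): LHS = cos(10) ≈ -0.8391, RHS = cos(4) + cos(6) ≈ 0.3065 → fails
(7, 0): LHS = cos(7) ≈ 0.7539, RHS = cos(7) + 1 ≈ 1.754 → fails
(7, 5): LHS = cos(12) ≈ 0.8439, RHS = cos(5) + cos(7) ≈ 1.038 → fails

No pair satisfies the claim.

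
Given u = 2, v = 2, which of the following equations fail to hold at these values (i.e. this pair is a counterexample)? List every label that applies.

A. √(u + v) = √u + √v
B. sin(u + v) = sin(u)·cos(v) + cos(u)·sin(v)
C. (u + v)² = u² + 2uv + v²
A

Evaluating each claim at the given values:
A. LHS = 2, RHS = 2·√(2) ≈ 2.828 → fails here (LHS ≠ RHS)
B. LHS = sin(4) ≈ -0.7568, RHS = 2·sin(2)·cos(2) ≈ -0.7568 → holds here (LHS = RHS)
C. LHS = 16, RHS = 16 → holds here (LHS = RHS)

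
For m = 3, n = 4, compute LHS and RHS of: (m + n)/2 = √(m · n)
LHS = (3 + 4)/2 = 7/2
RHS = √(3 · 4) = 2·√(3) ≈ 3.464

LHS ≠ RHS (they differ by about 0.0359), so the equation does not hold here.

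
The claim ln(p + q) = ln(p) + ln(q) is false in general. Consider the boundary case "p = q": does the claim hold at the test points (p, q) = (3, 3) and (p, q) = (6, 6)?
No, fails at both test points

At (3, 3): LHS = ln(6) ≈ 1.792 ≠ RHS = 2·ln(3) ≈ 2.197
At (6, 6): LHS = ln(12) ≈ 2.485 ≠ RHS = 2·ln(6) ≈ 3.584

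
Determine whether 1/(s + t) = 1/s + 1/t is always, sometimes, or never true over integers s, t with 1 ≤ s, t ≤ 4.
Never true

The claim fails for every pair in the range. For instance at (s, t) = (4, 3): LHS = 1/7, RHS = 7/12.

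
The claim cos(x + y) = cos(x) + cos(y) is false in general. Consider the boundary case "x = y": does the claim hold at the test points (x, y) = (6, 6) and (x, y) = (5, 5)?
At (6, 6): LHS = cos(12) ≈ 0.8439 ≠ RHS = 2·cos(6) ≈ 1.92
At (5, 5): LHS = cos(10) ≈ -0.8391 ≠ RHS = 2·cos(5) ≈ 0.5673

Answer: No, fails at both test points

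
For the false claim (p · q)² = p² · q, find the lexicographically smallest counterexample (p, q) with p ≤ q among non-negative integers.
(p, q) = (1, 2)

At (0, 3): both sides equal 0, so it holds there.
At (0, 4): both sides equal 0, so it holds there.

Substituting (1, 2) into the claim:
LHS = (1 · 2)² = 4
RHS = 1² · 2 = 2

Since LHS ≠ RHS, this pair disproves the claim, and no lexicographically smaller pair (p ≤ q, non-negative integers) does.

For instance (2, 3) is also a counterexample (LHS = 36, RHS = 12), but it's lexicographically larger.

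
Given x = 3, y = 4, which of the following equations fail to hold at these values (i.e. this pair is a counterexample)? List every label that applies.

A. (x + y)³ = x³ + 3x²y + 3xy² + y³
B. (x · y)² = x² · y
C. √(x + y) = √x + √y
B, C

Evaluating each claim at the given values:
A. LHS = 343, RHS = 343 → holds here (LHS = RHS)
B. LHS = 144, RHS = 36 → fails here (LHS ≠ RHS)
C. LHS = √(7) ≈ 2.646, RHS = √(3) + 2 ≈ 3.732 → fails here (LHS ≠ RHS)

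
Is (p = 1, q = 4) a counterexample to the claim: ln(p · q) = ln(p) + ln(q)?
Substituting p = 1, q = 4:
LHS = ln(1 · 4) = ln(4) ≈ 1.386
RHS = ln(1) + ln(4) = ln(4) ≈ 1.386

The sides agree, so this pair does not disprove the claim.

Answer: No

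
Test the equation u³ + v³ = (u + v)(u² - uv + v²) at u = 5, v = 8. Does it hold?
Holds

Substituting u = 5, v = 8:

LHS = 5³ + 8³ = 637
RHS = (5 + 8)(5² - 5·8 + 8²) = 637

LHS = RHS, so the equation holds at this point.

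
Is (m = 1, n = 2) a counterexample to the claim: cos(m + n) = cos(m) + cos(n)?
Yes

Substituting m = 1, n = 2:
LHS = cos(1 + 2) = cos(3) ≈ -0.99
RHS = cos(1) + cos(2) ≈ 0.1242

Since LHS ≠ RHS, this pair disproves the claim.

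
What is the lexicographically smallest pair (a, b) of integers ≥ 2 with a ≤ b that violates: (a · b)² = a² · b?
Substituting (2, 2) into the claim:
LHS = (2 · 2)² = 16
RHS = 2² · 2 = 8

Since LHS ≠ RHS, this pair disproves the claim, and no lexicographically smaller pair (a ≤ b, integers ≥ 2) does.

For instance (3, 3) is also a counterexample (LHS = 81, RHS = 27), but it's lexicographically larger.

Answer: (a, b) = (2, 2)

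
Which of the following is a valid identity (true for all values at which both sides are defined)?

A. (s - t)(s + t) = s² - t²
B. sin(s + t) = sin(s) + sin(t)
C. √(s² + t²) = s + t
A

A: holds — e.g. at (6, 7), both sides equal -13.
B: fails at (5, 8) — LHS = sin(13) ≈ 0.4202, RHS = sin(5) + sin(8) ≈ 0.03043.
C: fails at (2, 5) — LHS = √(29) ≈ 5.385, RHS = 7.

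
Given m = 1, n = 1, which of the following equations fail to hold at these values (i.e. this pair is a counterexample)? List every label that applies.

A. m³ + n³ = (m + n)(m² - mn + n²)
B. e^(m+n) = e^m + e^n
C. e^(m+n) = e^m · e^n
Evaluating each claim at the given values:
A. LHS = 2, RHS = 2 → holds here (LHS = RHS)
B. LHS = e^2 ≈ 7.389, RHS = 2·e ≈ 5.437 → fails here (LHS ≠ RHS)
C. LHS = e^2 ≈ 7.389, RHS = e^2 ≈ 7.389 → holds here (LHS = RHS)

Answer: B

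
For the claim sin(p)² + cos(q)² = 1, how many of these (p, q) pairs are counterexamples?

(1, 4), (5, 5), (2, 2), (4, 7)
Testing each pair:
(1, 4): LHS = cos(4)² + sin(1)² ≈ 1.135, RHS = 1 → counterexample
(5, 5): LHS = cos(5)² + sin(5)² = 1, RHS = 1 → satisfies claim
(2, 2): LHS = cos(2)² + sin(2)² = 1, RHS = 1 → satisfies claim
(4, 7): LHS = cos(7)² + sin(4)² ≈ 1.141, RHS = 1 → counterexample

That makes 2 counterexamples.

Answer: 2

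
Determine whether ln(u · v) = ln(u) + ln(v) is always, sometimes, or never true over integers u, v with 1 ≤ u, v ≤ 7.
The identity holds for every pair in the range. For instance at (u, v) = (2, 6): both sides equal ln(12) ≈ 2.485.

Answer: Always true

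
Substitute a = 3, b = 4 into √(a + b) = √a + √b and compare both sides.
LHS = √(3 + 4) = √(7) ≈ 2.646
RHS = √3 + √4 = √(3) + 2 ≈ 3.732

LHS ≠ RHS (they differ by about 1.086), so the equation does not hold here.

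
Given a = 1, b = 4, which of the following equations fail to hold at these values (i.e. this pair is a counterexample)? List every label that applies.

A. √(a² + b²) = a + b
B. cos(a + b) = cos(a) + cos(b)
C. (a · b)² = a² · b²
A, B

Evaluating each claim at the given values:
A. LHS = √(17) ≈ 4.123, RHS = 5 → fails here (LHS ≠ RHS)
B. LHS = cos(5) ≈ 0.2837, RHS = cos(4) + cos(1) ≈ -0.1133 → fails here (LHS ≠ RHS)
C. LHS = 16, RHS = 16 → holds here (LHS = RHS)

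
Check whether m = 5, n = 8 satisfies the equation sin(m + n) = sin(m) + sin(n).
Substituting m = 5, n = 8:

LHS = sin(5 + 8) = sin(13) ≈ 0.4202
RHS = sin(5) + sin(8) ≈ 0.03043

LHS ≠ RHS, so the equation does not hold at this point.

Answer: Fails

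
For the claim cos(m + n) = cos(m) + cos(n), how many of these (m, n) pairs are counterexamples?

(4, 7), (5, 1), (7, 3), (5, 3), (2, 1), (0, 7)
Testing each pair:
(4, 7): LHS = cos(11) ≈ 0.004426, RHS = cos(4) + cos(7) ≈ 0.1003 → counterexample
(5, 1): LHS = cos(6) ≈ 0.9602, RHS = cos(5) + cos(1) ≈ 0.824 → counterexample
(7, 3): LHS = cos(10) ≈ -0.8391, RHS = cos(3) + cos(7) ≈ -0.2361 → counterexample
(5, 3): LHS = cos(8) ≈ -0.1455, RHS = cos(3) + cos(5) ≈ -0.7063 → counterexample
(2, 1): LHS = cos(3) ≈ -0.99, RHS = cos(2) + cos(1) ≈ 0.1242 → counterexample
(0, 7): LHS = cos(7) ≈ 0.7539, RHS = cos(7) + 1 ≈ 1.754 → counterexample

That makes 6 counterexamples.

Answer: 6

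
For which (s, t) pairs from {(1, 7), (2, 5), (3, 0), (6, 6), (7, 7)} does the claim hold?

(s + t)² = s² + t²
(3, 0)

Testing each pair:
(1, 7): LHS = 64, RHS = 50 → fails
(2, 5): LHS = 49, RHS = 29 → fails
(3, 0): LHS = 9, RHS = 9 → holds
(6, 6): LHS = 144, RHS = 72 → fails
(7, 7): LHS = 196, RHS = 98 → fails

1 of 5 pairs satisfies the claim.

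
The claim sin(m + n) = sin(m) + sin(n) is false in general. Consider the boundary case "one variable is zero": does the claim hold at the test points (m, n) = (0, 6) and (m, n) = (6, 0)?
Yes, holds at both test points

At (0, 6): LHS = sin(6) ≈ -0.2794, RHS = sin(6) ≈ -0.2794 → equal
At (6, 0): LHS = sin(6) ≈ -0.2794, RHS = sin(6) ≈ -0.2794 → equal

So the claim does hold at both of these boundary points, even though it is not an identity.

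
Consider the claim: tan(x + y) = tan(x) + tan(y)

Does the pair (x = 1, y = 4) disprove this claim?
Substituting x = 1, y = 4:
LHS = tan(1 + 4) = tan(5) ≈ -3.381
RHS = tan(1) + tan(4) ≈ 2.715

Since LHS ≠ RHS, this pair disproves the claim.

Answer: Yes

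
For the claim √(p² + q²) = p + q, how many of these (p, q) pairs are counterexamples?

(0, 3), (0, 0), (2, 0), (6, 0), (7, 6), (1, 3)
Testing each pair:
(0, 3): LHS = 3, RHS = 3 → satisfies claim
(0, 0): LHS = 0, RHS = 0 → satisfies claim
(2, 0): LHS = 2, RHS = 2 → satisfies claim
(6, 0): LHS = 6, RHS = 6 → satisfies claim
(7, 6): LHS = √(85) ≈ 9.22, RHS = 13 → counterexample
(1, 3): LHS = √(10) ≈ 3.162, RHS = 4 → counterexample

That makes 2 counterexamples.

Answer: 2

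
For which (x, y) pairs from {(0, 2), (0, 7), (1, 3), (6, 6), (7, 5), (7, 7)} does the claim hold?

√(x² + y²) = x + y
Testing each pair:
(0, 2): LHS = 2, RHS = 2 → holds
(0, 7): LHS = 7, RHS = 7 → holds
(1, 3): LHS = √(10) ≈ 3.162, RHS = 4 → fails
(6, 6): LHS = 6·√(2) ≈ 8.485, RHS = 12 → fails
(7, 5): LHS = √(74) ≈ 8.602, RHS = 12 → fails
(7, 7): LHS = 7·√(2) ≈ 9.899, RHS = 14 → fails

2 of 6 pairs satisfy the claim.

Answer: (0, 2), (0, 7)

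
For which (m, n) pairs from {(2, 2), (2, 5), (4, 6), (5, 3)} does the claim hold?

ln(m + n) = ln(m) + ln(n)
(2, 2)

Testing each pair:
(2, 2): LHS = ln(4) ≈ 1.386, RHS = 2·ln(2) ≈ 1.386 → holds
(2, 5): LHS = ln(7) ≈ 1.946, RHS = ln(2) + ln(5) ≈ 2.303 → fails
(4, 6): LHS = ln(10) ≈ 2.303, RHS = ln(4) + ln(6) ≈ 3.178 → fails
(5, 3): LHS = ln(8) ≈ 2.079, RHS = ln(3) + ln(5) ≈ 2.708 → fails

1 of 4 pairs satisfies the claim.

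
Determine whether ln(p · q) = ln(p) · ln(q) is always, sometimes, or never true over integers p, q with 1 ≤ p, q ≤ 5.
Sometimes true

It holds at (p, q) = (1, 1) (both sides equal 0), but fails at (p, q) = (2, 5) (LHS = ln(10) ≈ 2.303, RHS = ln(2)·ln(5) ≈ 1.116).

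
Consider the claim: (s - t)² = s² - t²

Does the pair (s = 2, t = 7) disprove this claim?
Substituting s = 2, t = 7:
LHS = (2 - 7)² = 25
RHS = 2² - 7² = -45

Since LHS ≠ RHS, this pair disproves the claim.

Answer: Yes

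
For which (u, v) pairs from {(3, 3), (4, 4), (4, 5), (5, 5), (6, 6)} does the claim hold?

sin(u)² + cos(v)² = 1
(3, 3), (4, 4), (5, 5), (6, 6)

Testing each pair:
(3, 3): LHS = sin(3)² + cos(3)² = 1, RHS = 1 → holds
(4, 4): LHS = cos(4)² + sin(4)² = 1, RHS = 1 → holds
(4, 5): LHS = cos(5)² + sin(4)² ≈ 0.6532, RHS = 1 → fails
(5, 5): LHS = cos(5)² + sin(5)² = 1, RHS = 1 → holds
(6, 6): LHS = sin(6)² + cos(6)² = 1, RHS = 1 → holds

4 of 5 pairs satisfy the claim.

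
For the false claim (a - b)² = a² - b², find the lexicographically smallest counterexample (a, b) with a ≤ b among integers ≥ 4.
At (4, 4): both sides equal 0, so it holds there.

Substituting (4, 5) into the claim:
LHS = (4 - 5)² = 1
RHS = 4² - 5² = -9

Since LHS ≠ RHS, this pair disproves the claim, and no lexicographically smaller pair (a ≤ b, integers ≥ 4) does.

For instance (8, 11) is also a counterexample (LHS = 9, RHS = -57), but it's lexicographically larger.

Answer: (a, b) = (4, 5)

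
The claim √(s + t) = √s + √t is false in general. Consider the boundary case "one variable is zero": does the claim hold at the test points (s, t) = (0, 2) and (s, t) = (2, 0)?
Yes, holds at both test points

At (0, 2): LHS = √(2) ≈ 1.414, RHS = √(2) ≈ 1.414 → equal
At (2, 0): LHS = √(2) ≈ 1.414, RHS = √(2) ≈ 1.414 → equal

So the claim does hold at both of these boundary points, even though it is not an identity.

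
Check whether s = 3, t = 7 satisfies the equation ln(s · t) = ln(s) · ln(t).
Substituting s = 3, t = 7:

LHS = ln(3 · 7) = ln(21) ≈ 3.045
RHS = ln(3) · ln(7) ≈ 2.138

LHS ≠ RHS, so the equation does not hold at this point.

Answer: Fails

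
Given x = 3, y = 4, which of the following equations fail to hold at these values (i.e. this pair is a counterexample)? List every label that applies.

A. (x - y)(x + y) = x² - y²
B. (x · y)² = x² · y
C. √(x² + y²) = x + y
B, C

Evaluating each claim at the given values:
A. LHS = -7, RHS = -7 → holds here (LHS = RHS)
B. LHS = 144, RHS = 36 → fails here (LHS ≠ RHS)
C. LHS = 5, RHS = 7 → fails here (LHS ≠ RHS)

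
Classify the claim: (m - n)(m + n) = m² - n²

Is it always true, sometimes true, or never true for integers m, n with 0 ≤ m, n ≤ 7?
The identity holds for every pair in the range. For instance at (m, n) = (3, 6): both sides equal -27.

Answer: Always true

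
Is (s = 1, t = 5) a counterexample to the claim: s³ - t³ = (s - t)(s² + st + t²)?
Substituting s = 1, t = 5:
LHS = 1³ - 5³ = -124
RHS = (1 - 5)(1² + 1·5 + 5²) = -124

The sides agree, so this pair does not disprove the claim.

Answer: No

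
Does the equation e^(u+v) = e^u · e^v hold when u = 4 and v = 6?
Holds

Substituting u = 4, v = 6:

LHS = e^(4+6) = e^10 ≈ 22026.5
RHS = e^4 · e^6 = e^10 ≈ 22026.5

LHS = RHS, so the equation holds at this point.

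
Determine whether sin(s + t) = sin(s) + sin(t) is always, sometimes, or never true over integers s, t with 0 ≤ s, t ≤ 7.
It holds at (s, t) = (0, 7) (both sides equal sin(7) ≈ 0.657), but fails at (s, t) = (6, 5) (LHS = sin(11) ≈ -1, RHS = sin(5) + sin(6) ≈ -1.238).

Answer: Sometimes true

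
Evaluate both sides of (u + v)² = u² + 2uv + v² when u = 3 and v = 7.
LHS = (3 + 7)² = 100
RHS = 3² + 2·3·7 + 7² = 100

LHS = RHS: the two sides agree.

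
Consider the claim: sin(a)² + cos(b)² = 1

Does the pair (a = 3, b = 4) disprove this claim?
Substituting a = 3, b = 4:
LHS = sin(3)² + cos(4)² ≈ 0.4472
RHS = 1

Since LHS ≠ RHS, this pair disproves the claim.

Answer: Yes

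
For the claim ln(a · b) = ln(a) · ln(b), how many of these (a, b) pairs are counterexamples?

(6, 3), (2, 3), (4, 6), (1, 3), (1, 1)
4

Testing each pair:
(6, 3): LHS = ln(18) ≈ 2.89, RHS = ln(3)·ln(6) ≈ 1.968 → counterexample
(2, 3): LHS = ln(6) ≈ 1.792, RHS = ln(2)·ln(3) ≈ 0.7615 → counterexample
(4, 6): LHS = ln(24) ≈ 3.178, RHS = ln(4)·ln(6) ≈ 2.484 → counterexample
(1, 3): LHS = ln(3) ≈ 1.099, RHS = 0 → counterexample
(1, 1): LHS = 0, RHS = 0 → satisfies claim

That makes 4 counterexamples.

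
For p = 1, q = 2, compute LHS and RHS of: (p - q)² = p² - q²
LHS = (1 - 2)² = 1
RHS = 1² - 2² = -3

LHS ≠ RHS, so the equation does not hold here.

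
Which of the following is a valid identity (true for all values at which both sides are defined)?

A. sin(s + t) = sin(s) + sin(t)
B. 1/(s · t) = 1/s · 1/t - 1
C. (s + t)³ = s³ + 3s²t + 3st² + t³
A: fails at (3, 3) — LHS = sin(6) ≈ -0.2794, RHS = 2·sin(3) ≈ 0.2822.
B: fails at (4, 6) — LHS = 1/24, RHS = -23/24.
C: holds — e.g. at (2, 3), both sides equal 125.

Answer: C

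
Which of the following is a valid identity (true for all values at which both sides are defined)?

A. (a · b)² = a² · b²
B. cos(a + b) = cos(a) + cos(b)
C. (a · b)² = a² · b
A

A: holds — e.g. at (0, 1), both sides equal 0.
B: fails at (5, 8) — LHS = cos(13) ≈ 0.9074, RHS = cos(8) + cos(5) ≈ 0.1382.
C: fails at (3, 4) — LHS = 144, RHS = 36.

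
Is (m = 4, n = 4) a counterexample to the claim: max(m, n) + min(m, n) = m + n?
No

Substituting m = 4, n = 4:
LHS = max(4, 4) + min(4, 4) = 8
RHS = 4 + 4 = 8

The sides agree, so this pair does not disprove the claim.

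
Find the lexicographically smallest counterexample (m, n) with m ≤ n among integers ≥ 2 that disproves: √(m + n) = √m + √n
(m, n) = (2, 2)

Substituting (2, 2) into the claim:
LHS = √(2 + 2) = 2
RHS = √2 + √2 = 2·√(2) ≈ 2.828

Since LHS ≠ RHS, this pair disproves the claim, and no lexicographically smaller pair (m ≤ n, integers ≥ 2) does.

For instance (2, 5) is also a counterexample (LHS = √(7) ≈ 2.646, RHS = √(2) + √(5) ≈ 3.65), but it's lexicographically larger.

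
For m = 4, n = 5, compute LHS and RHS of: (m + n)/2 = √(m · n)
LHS = (4 + 5)/2 = 9/2
RHS = √(4 · 5) = 2·√(5) ≈ 4.472

LHS ≠ RHS (they differ by about 0.02786), so the equation does not hold here.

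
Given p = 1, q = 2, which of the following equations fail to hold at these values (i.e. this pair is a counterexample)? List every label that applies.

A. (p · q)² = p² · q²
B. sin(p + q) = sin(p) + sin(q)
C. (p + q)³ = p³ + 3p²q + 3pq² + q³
B

Evaluating each claim at the given values:
A. LHS = 4, RHS = 4 → holds here (LHS = RHS)
B. LHS = sin(3) ≈ 0.1411, RHS = sin(1) + sin(2) ≈ 1.751 → fails here (LHS ≠ RHS)
C. LHS = 27, RHS = 27 → holds here (LHS = RHS)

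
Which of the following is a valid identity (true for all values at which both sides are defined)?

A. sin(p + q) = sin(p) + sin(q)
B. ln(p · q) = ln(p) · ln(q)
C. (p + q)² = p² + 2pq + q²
A: fails at (1, 4) — LHS = sin(5) ≈ -0.9589, RHS = sin(4) + sin(1) ≈ 0.08467.
B: fails at (1, 5) — LHS = ln(5) ≈ 1.609, RHS = 0.
C: holds — e.g. at (4, 5), both sides equal 81.

Answer: C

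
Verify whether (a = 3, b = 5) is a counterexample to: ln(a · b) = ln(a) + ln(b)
No

Substituting a = 3, b = 5:
LHS = ln(3 · 5) = ln(15) ≈ 2.708
RHS = ln(3) + ln(5) ≈ 2.708

The sides agree, so this pair does not disprove the claim.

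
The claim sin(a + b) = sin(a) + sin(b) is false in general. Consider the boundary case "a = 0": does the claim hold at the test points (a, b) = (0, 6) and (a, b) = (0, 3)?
At (0, 6): LHS = sin(6) ≈ -0.2794, RHS = sin(6) ≈ -0.2794 → equal
At (0, 3): LHS = sin(3) ≈ 0.1411, RHS = sin(3) ≈ 0.1411 → equal

So the claim does hold at both of these boundary points, even though it is not an identity.

Answer: Yes, holds at both test points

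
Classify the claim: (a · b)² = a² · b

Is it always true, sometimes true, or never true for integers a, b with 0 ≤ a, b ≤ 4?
Sometimes true

It holds at (a, b) = (0, 4) (both sides equal 0), but fails at (a, b) = (2, 2) (LHS = 16, RHS = 8).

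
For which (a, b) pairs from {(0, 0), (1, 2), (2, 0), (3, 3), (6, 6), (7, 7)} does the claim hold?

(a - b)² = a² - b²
Testing each pair:
(0, 0): LHS = 0, RHS = 0 → holds
(1, 2): LHS = 1, RHS = -3 → fails
(2, 0): LHS = 4, RHS = 4 → holds
(3, 3): LHS = 0, RHS = 0 → holds
(6, 6): LHS = 0, RHS = 0 → holds
(7, 7): LHS = 0, RHS = 0 → holds

5 of 6 pairs satisfy the claim.

Answer: (0, 0), (2, 0), (3, 3), (6, 6), (7, 7)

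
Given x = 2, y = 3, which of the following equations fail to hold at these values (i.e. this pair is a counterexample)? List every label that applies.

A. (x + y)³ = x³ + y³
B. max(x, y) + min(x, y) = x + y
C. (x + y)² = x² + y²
A, C

Evaluating each claim at the given values:
A. LHS = 125, RHS = 35 → fails here (LHS ≠ RHS)
B. LHS = 5, RHS = 5 → holds here (LHS = RHS)
C. LHS = 25, RHS = 13 → fails here (LHS ≠ RHS)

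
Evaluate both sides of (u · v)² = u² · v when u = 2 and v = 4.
LHS = (2 · 4)² = 64
RHS = 2² · 4 = 16

LHS ≠ RHS, so the equation does not hold here.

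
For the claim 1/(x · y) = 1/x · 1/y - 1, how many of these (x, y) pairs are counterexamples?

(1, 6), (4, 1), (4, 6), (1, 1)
4

Testing each pair:
(1, 6): LHS = 1/6, RHS = -5/6 → counterexample
(4, 1): LHS = 1/4, RHS = -3/4 → counterexample
(4, 6): LHS = 1/24, RHS = -23/24 → counterexample
(1, 1): LHS = 1, RHS = 0 → counterexample

That makes 4 counterexamples.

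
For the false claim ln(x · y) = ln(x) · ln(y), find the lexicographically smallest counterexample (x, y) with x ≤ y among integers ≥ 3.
Substituting (3, 3) into the claim:
LHS = ln(3 · 3) = ln(9) ≈ 2.197
RHS = ln(3) · ln(3) = ln(3)² ≈ 1.207

Since LHS ≠ RHS, this pair disproves the claim, and no lexicographically smaller pair (x ≤ y, integers ≥ 3) does.

For instance (5, 5) is also a counterexample (LHS = ln(25) ≈ 3.219, RHS = ln(5)² ≈ 2.59), but it's lexicographically larger.

Answer: (x, y) = (3, 3)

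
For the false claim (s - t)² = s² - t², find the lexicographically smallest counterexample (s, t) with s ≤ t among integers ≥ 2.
At (2, 2): both sides equal 0, so it holds there.

Substituting (2, 3) into the claim:
LHS = (2 - 3)² = 1
RHS = 2² - 3² = -5

Since LHS ≠ RHS, this pair disproves the claim, and no lexicographically smaller pair (s ≤ t, integers ≥ 2) does.

For instance (3, 9) is also a counterexample (LHS = 36, RHS = -72), but it's lexicographically larger.

Answer: (s, t) = (2, 3)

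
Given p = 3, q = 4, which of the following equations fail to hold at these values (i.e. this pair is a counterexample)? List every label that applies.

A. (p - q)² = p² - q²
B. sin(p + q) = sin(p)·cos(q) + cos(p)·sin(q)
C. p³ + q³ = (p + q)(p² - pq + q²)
Evaluating each claim at the given values:
A. LHS = 1, RHS = -7 → fails here (LHS ≠ RHS)
B. LHS = sin(7) ≈ 0.657, RHS = sin(3)·cos(4) + sin(4)·cos(3) ≈ 0.657 → holds here (LHS = RHS)
C. LHS = 91, RHS = 91 → holds here (LHS = RHS)

Answer: A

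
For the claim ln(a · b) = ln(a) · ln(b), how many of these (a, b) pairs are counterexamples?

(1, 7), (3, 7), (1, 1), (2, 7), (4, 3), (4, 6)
5

Testing each pair:
(1, 7): LHS = ln(7) ≈ 1.946, RHS = 0 → counterexample
(3, 7): LHS = ln(21) ≈ 3.045, RHS = ln(3)·ln(7) ≈ 2.138 → counterexample
(1, 1): LHS = 0, RHS = 0 → satisfies claim
(2, 7): LHS = ln(14) ≈ 2.639, RHS = ln(2)·ln(7) ≈ 1.349 → counterexample
(4, 3): LHS = ln(12) ≈ 2.485, RHS = ln(3)·ln(4) ≈ 1.523 → counterexample
(4, 6): LHS = ln(24) ≈ 3.178, RHS = ln(4)·ln(6) ≈ 2.484 → counterexample

That makes 5 counterexamples.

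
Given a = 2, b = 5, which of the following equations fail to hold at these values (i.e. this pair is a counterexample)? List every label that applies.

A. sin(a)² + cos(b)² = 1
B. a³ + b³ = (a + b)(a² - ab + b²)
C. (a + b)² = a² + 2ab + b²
Evaluating each claim at the given values:
A. LHS = cos(5)² + sin(2)² ≈ 0.9073, RHS = 1 → fails here (LHS ≠ RHS)
B. LHS = 133, RHS = 133 → holds here (LHS = RHS)
C. LHS = 49, RHS = 49 → holds here (LHS = RHS)

Answer: A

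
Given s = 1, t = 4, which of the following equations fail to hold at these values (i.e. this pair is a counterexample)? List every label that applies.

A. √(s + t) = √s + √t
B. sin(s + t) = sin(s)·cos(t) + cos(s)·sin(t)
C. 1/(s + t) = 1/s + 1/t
A, C

Evaluating each claim at the given values:
A. LHS = √(5) ≈ 2.236, RHS = 3 → fails here (LHS ≠ RHS)
B. LHS = sin(5) ≈ -0.9589, RHS = sin(1)·cos(4) + sin(4)·cos(1) ≈ -0.9589 → holds here (LHS = RHS)
C. LHS = 1/5, RHS = 5/4 → fails here (LHS ≠ RHS)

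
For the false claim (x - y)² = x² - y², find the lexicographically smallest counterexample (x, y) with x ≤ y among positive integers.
(x, y) = (1, 2)

At (1, 1): both sides equal 0, so it holds there.

Substituting (1, 2) into the claim:
LHS = (1 - 2)² = 1
RHS = 1² - 2² = -3

Since LHS ≠ RHS, this pair disproves the claim, and no lexicographically smaller pair (x ≤ y, positive integers) does.

For instance (1, 3) is also a counterexample (LHS = 4, RHS = -8), but it's lexicographically larger.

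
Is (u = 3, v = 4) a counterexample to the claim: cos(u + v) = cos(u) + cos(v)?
Substituting u = 3, v = 4:
LHS = cos(3 + 4) = cos(7) ≈ 0.7539
RHS = cos(3) + cos(4) ≈ -1.644

Since LHS ≠ RHS, this pair disproves the claim.

Answer: Yes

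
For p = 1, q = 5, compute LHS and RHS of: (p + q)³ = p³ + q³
LHS = (1 + 5)³ = 216
RHS = 1³ + 5³ = 126

LHS ≠ RHS, so the equation does not hold here.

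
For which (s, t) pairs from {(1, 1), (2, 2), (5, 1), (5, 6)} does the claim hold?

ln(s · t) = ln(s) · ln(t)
(1, 1)

Testing each pair:
(1, 1): LHS = 0, RHS = 0 → holds
(2, 2): LHS = ln(4) ≈ 1.386, RHS = ln(2)² ≈ 0.4805 → fails
(5, 1): LHS = ln(5) ≈ 1.609, RHS = 0 → fails
(5, 6): LHS = ln(30) ≈ 3.401, RHS = ln(5)·ln(6) ≈ 2.884 → fails

1 of 4 pairs satisfies the claim.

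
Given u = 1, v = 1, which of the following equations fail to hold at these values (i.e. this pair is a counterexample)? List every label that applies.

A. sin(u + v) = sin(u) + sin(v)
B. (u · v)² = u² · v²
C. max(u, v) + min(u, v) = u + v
Evaluating each claim at the given values:
A. LHS = sin(2) ≈ 0.9093, RHS = 2·sin(1) ≈ 1.683 → fails here (LHS ≠ RHS)
B. LHS = 1, RHS = 1 → holds here (LHS = RHS)
C. LHS = 2, RHS = 2 → holds here (LHS = RHS)

Answer: A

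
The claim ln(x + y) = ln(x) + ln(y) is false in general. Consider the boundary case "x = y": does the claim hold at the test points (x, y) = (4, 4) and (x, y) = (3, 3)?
At (4, 4): LHS = ln(8) ≈ 2.079 ≠ RHS = 2·ln(4) ≈ 2.773
At (3, 3): LHS = ln(6) ≈ 1.792 ≠ RHS = 2·ln(3) ≈ 2.197

Answer: No, fails at both test points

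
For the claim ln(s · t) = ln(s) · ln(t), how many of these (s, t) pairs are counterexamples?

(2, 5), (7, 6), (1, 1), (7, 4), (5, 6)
4

Testing each pair:
(2, 5): LHS = ln(10) ≈ 2.303, RHS = ln(2)·ln(5) ≈ 1.116 → counterexample
(7, 6): LHS = ln(42) ≈ 3.738, RHS = ln(6)·ln(7) ≈ 3.487 → counterexample
(1, 1): LHS = 0, RHS = 0 → satisfies claim
(7, 4): LHS = ln(28) ≈ 3.332, RHS = ln(4)·ln(7) ≈ 2.698 → counterexample
(5, 6): LHS = ln(30) ≈ 3.401, RHS = ln(5)·ln(6) ≈ 2.884 → counterexample

That makes 4 counterexamples.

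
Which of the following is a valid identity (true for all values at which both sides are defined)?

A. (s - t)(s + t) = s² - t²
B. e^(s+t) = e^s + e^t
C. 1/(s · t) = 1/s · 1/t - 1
A

A: holds — e.g. at (1, 1), both sides equal 0.
B: fails at (0, 1) — LHS = e ≈ 2.718, RHS = 1 + e ≈ 3.718.
C: fails at (2, 4) — LHS = 1/8, RHS = -7/8.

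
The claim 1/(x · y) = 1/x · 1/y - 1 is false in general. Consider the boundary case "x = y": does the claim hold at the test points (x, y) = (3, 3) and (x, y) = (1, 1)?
No, fails at both test points

At (3, 3): LHS = 1/9 ≠ RHS = -8/9
At (1, 1): LHS = 1 ≠ RHS = 0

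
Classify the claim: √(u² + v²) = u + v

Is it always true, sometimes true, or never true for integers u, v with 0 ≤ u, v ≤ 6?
Sometimes true

It holds at (u, v) = (0, 2) (both sides equal 2), but fails at (u, v) = (2, 3) (LHS = √(13) ≈ 3.606, RHS = 5).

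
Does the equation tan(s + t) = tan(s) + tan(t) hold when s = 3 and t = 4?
Substituting s = 3, t = 4:

LHS = tan(3 + 4) = tan(7) ≈ 0.8714
RHS = tan(3) + tan(4) ≈ 1.015

LHS ≠ RHS, so the equation does not hold at this point.

Answer: Fails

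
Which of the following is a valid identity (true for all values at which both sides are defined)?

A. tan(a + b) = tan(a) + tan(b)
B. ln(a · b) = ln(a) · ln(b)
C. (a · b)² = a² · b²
A: fails at (1, 3) — LHS = tan(4) ≈ 1.158, RHS = tan(3) + tan(1) ≈ 1.415.
B: fails at (3, 3) — LHS = ln(9) ≈ 2.197, RHS = ln(3)² ≈ 1.207.
C: holds — e.g. at (5, 5), both sides equal 625.

Answer: C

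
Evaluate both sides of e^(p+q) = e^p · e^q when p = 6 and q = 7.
LHS = e^(6+7) = e^13 ≈ 442413.4
RHS = e^6 · e^7 = e^13 ≈ 442413.4

LHS = RHS: the two sides agree.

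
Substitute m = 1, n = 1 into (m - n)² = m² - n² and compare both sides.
LHS = (1 - 1)² = 0
RHS = 1² - 1² = 0

LHS = RHS: the two sides agree.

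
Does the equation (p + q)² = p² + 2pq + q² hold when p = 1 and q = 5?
Holds

Substituting p = 1, q = 5:

LHS = (1 + 5)² = 36
RHS = 1² + 2·1·5 + 5² = 36

LHS = RHS, so the equation holds at this point.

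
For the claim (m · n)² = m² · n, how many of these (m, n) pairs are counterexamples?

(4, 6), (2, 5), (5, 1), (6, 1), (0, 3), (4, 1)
2

Testing each pair:
(4, 6): LHS = 576, RHS = 96 → counterexample
(2, 5): LHS = 100, RHS = 20 → counterexample
(5, 1): LHS = 25, RHS = 25 → satisfies claim
(6, 1): LHS = 36, RHS = 36 → satisfies claim
(0, 3): LHS = 0, RHS = 0 → satisfies claim
(4, 1): LHS = 16, RHS = 16 → satisfies claim

That makes 2 counterexamples.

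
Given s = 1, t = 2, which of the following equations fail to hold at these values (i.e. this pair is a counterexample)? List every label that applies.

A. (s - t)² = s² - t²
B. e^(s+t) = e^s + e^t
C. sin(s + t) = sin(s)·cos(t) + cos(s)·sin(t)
Evaluating each claim at the given values:
A. LHS = 1, RHS = -3 → fails here (LHS ≠ RHS)
B. LHS = e^3 ≈ 20.09, RHS = e + e^2 ≈ 10.11 → fails here (LHS ≠ RHS)
C. LHS = sin(3) ≈ 0.1411, RHS = sin(1)·cos(2) + sin(2)·cos(1) ≈ 0.1411 → holds here (LHS = RHS)

Answer: A, B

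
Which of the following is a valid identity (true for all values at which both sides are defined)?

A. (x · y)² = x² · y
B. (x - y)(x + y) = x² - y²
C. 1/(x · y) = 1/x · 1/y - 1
B

A: fails at (6, 7) — LHS = 1764, RHS = 252.
B: holds — e.g. at (4, 6), both sides equal -20.
C: fails at (2, 4) — LHS = 1/8, RHS = -7/8.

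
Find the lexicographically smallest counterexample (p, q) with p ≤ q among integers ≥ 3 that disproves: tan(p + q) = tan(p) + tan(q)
(p, q) = (3, 3)

Substituting (3, 3) into the claim:
LHS = tan(3 + 3) = tan(6) ≈ -0.291
RHS = tan(3) + tan(3) = 2·tan(3) ≈ -0.2851

Since LHS ≠ RHS, this pair disproves the claim, and no lexicographically smaller pair (p ≤ q, integers ≥ 3) does.

For instance (4, 9) is also a counterexample (LHS = tan(13) ≈ 0.463, RHS = tan(9) + tan(4) ≈ 0.7055), but it's lexicographically larger.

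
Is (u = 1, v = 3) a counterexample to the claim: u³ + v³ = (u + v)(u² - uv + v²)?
No

Substituting u = 1, v = 3:
LHS = 1³ + 3³ = 28
RHS = (1 + 3)(1² - 1·3 + 3²) = 28

The sides agree, so this pair does not disprove the claim.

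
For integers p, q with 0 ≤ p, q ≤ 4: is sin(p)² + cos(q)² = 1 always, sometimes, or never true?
Sometimes true

It holds at (p, q) = (3, 3) (both sides equal 1), but fails at (p, q) = (3, 4) (LHS = sin(3)² + cos(4)² ≈ 0.4472, RHS = 1).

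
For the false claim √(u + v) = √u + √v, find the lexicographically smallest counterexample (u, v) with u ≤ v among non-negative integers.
(u, v) = (1, 1)

At (0, 4): both sides equal 2, so it holds there.
At (0, 6): both sides equal √(6) ≈ 2.449, so it holds there.

Substituting (1, 1) into the claim:
LHS = √(1 + 1) = √(2) ≈ 1.414
RHS = √1 + √1 = 2

Since LHS ≠ RHS, this pair disproves the claim, and no lexicographically smaller pair (u ≤ v, non-negative integers) does.

For instance (5, 6) is also a counterexample (LHS = √(11) ≈ 3.317, RHS = √(5) + √(6) ≈ 4.686), but it's lexicographically larger.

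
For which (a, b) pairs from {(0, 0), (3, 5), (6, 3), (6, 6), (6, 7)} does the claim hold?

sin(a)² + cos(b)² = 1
Testing each pair:
(0, 0): LHS = 1, RHS = 1 → holds
(3, 5): LHS = sin(3)² + cos(5)² ≈ 0.1004, RHS = 1 → fails
(6, 3): LHS = sin(6)² + cos(3)² ≈ 1.058, RHS = 1 → fails
(6, 6): LHS = sin(6)² + cos(6)² = 1, RHS = 1 → holds
(6, 7): LHS = sin(6)² + cos(7)² ≈ 0.6464, RHS = 1 → fails

2 of 5 pairs satisfy the claim.

Answer: (0, 0), (6, 6)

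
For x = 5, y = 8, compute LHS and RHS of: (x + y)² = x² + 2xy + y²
LHS = (5 + 8)² = 169
RHS = 5² + 2·5·8 + 8² = 169

LHS = RHS: the two sides agree.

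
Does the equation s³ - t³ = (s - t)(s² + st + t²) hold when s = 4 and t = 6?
Holds

Substituting s = 4, t = 6:

LHS = 4³ - 6³ = -152
RHS = (4 - 6)(4² + 4·6 + 6²) = -152

LHS = RHS, so the equation holds at this point.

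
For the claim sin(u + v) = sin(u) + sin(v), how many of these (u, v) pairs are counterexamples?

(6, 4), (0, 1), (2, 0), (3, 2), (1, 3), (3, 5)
Testing each pair:
(6, 4): LHS = sin(10) ≈ -0.544, RHS = sin(4) + sin(6) ≈ -1.036 → counterexample
(0, 1): LHS = sin(1) ≈ 0.8415, RHS = sin(1) ≈ 0.8415 → satisfies claim
(2, 0): LHS = sin(2) ≈ 0.9093, RHS = sin(2) ≈ 0.9093 → satisfies claim
(3, 2): LHS = sin(5) ≈ -0.9589, RHS = sin(3) + sin(2) ≈ 1.05 → counterexample
(1, 3): LHS = sin(4) ≈ -0.7568, RHS = sin(3) + sin(1) ≈ 0.9826 → counterexample
(3, 5): LHS = sin(8) ≈ 0.9894, RHS = sin(5) + sin(3) ≈ -0.8178 → counterexample

That makes 4 counterexamples.

Answer: 4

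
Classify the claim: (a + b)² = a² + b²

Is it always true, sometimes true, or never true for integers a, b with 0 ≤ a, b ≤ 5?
Sometimes true

It holds at (a, b) = (0, 1) (both sides equal 1), but fails at (a, b) = (4, 2) (LHS = 36, RHS = 20).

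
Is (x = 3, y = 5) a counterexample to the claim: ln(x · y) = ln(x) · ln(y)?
Yes

Substituting x = 3, y = 5:
LHS = ln(3 · 5) = ln(15) ≈ 2.708
RHS = ln(3) · ln(5) ≈ 1.768

Since LHS ≠ RHS, this pair disproves the claim.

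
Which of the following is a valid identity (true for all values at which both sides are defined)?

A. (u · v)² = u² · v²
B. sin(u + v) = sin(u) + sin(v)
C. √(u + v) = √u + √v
A

A: holds — e.g. at (4, 5), both sides equal 400.
B: fails at (5, 5) — LHS = sin(10) ≈ -0.544, RHS = 2·sin(5) ≈ -1.918.
C: fails at (1, 5) — LHS = √(6) ≈ 2.449, RHS = 1 + √(5) ≈ 3.236.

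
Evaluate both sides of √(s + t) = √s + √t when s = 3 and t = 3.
LHS = √(3 + 3) = √(6) ≈ 2.449
RHS = √3 + √3 = 2·√(3) ≈ 3.464

LHS ≠ RHS (they differ by about 1.015), so the equation does not hold here.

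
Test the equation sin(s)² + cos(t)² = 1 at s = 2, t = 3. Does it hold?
Fails

Substituting s = 2, t = 3:

LHS = sin(2)² + cos(3)² ≈ 1.807
RHS = 1

LHS ≠ RHS, so the equation does not hold at this point.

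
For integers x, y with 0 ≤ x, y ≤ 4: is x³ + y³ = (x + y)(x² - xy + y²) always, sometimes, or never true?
The identity holds for every pair in the range. For instance at (x, y) = (0, 3): both sides equal 27.

Answer: Always true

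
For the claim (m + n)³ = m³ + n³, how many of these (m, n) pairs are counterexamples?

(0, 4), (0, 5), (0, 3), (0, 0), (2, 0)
0

Testing each pair:
(0, 4): LHS = 64, RHS = 64 → satisfies claim
(0, 5): LHS = 125, RHS = 125 → satisfies claim
(0, 3): LHS = 27, RHS = 27 → satisfies claim
(0, 0): LHS = 0, RHS = 0 → satisfies claim
(2, 0): LHS = 8, RHS = 8 → satisfies claim

That makes 0 counterexamples.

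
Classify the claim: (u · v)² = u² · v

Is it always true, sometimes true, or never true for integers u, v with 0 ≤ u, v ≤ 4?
It holds at (u, v) = (1, 0) (both sides equal 0), but fails at (u, v) = (2, 4) (LHS = 64, RHS = 16).

Answer: Sometimes true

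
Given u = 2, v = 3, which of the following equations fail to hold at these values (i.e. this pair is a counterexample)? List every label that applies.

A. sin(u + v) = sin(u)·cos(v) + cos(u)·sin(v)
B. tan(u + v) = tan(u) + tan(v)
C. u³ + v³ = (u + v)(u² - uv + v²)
B

Evaluating each claim at the given values:
A. LHS = sin(5) ≈ -0.9589, RHS = sin(2)·cos(3) + sin(3)·cos(2) ≈ -0.9589 → holds here (LHS = RHS)
B. LHS = tan(5) ≈ -3.381, RHS = tan(2) + tan(3) ≈ -2.328 → fails here (LHS ≠ RHS)
C. LHS = 35, RHS = 35 → holds here (LHS = RHS)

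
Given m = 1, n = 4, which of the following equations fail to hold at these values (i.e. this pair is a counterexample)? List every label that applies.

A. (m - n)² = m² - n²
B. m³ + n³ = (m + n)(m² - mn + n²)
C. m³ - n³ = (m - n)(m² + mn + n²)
A

Evaluating each claim at the given values:
A. LHS = 9, RHS = -15 → fails here (LHS ≠ RHS)
B. LHS = 65, RHS = 65 → holds here (LHS = RHS)
C. LHS = -63, RHS = -63 → holds here (LHS = RHS)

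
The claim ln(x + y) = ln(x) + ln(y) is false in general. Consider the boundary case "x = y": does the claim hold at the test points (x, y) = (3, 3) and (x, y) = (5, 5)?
At (3, 3): LHS = ln(6) ≈ 1.792 ≠ RHS = 2·ln(3) ≈ 2.197
At (5, 5): LHS = ln(10) ≈ 2.303 ≠ RHS = 2·ln(5) ≈ 3.219

Answer: No, fails at both test points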